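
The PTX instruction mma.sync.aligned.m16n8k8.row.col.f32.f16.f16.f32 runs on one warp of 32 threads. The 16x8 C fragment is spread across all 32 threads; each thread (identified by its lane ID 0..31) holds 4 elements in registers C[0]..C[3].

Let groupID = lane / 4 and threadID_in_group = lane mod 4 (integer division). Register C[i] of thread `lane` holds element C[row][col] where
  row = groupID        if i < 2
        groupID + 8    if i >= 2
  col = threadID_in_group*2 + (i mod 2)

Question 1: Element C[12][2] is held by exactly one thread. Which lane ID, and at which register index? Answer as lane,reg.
17,2

r=12⇒gr=4,Rb=1  c=2⇒th=1,odd=0
L=4*4+1=17  i=1*2+0=2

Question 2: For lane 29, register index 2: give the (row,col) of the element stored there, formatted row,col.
lane 29->29/4=7, 29 mod 4=1
i=2  r:7+8->15  c:2·1+0->2

15,2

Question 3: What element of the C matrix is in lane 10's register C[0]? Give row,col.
lane 10->10/4=2, 10 mod 4=2
i=0  r:2+0->2  c:2·2+0->4

2,4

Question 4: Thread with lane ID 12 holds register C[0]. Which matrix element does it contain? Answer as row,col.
3,0

lane 12: G=3 (12/4), T=0 (12%4)
i=0: r=3+0=3, c=0*2+0=0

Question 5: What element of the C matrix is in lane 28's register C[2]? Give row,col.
lane 28->28/4=7, 28 mod 4=0
i=2  r:7+8->15  c:2·0+0->0

15,0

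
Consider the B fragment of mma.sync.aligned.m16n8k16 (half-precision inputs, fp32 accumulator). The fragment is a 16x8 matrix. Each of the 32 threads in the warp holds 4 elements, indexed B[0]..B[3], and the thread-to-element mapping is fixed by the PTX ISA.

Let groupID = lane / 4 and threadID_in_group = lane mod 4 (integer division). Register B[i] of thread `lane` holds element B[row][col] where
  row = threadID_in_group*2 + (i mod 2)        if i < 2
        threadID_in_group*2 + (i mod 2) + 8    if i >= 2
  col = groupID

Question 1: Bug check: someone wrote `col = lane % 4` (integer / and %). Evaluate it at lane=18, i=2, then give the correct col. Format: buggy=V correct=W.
buggy=2 correct=4

`lane % 4`[18,2]→2
L=18→G=18>>2=4, T=18&3=2
[2]→row 2·2+0+8=12  col G=4
col: 2 vs 4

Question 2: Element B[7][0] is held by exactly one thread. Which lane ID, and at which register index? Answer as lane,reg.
c:0=>grp=0  r:7=>rB=0,tig=3,lo=1
L=0*4+3=3  i=0*2+1=1

3,1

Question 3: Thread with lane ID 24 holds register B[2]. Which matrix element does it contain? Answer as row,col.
8,6

L=24→G=24>>2=6, T=24&3=0
[2]→row 0·2+0+8=8  col G=6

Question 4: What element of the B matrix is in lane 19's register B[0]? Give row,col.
6,4

lane 19->19/4=4, 19 mod 4=3
i=0  r:2·3+0+0->6  c:4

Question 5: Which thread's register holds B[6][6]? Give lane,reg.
27,0

c: 6->gid=6  r: 6->r8=0,tid=3,i&1=0
L=6*4+3=27  i=0*2+0=0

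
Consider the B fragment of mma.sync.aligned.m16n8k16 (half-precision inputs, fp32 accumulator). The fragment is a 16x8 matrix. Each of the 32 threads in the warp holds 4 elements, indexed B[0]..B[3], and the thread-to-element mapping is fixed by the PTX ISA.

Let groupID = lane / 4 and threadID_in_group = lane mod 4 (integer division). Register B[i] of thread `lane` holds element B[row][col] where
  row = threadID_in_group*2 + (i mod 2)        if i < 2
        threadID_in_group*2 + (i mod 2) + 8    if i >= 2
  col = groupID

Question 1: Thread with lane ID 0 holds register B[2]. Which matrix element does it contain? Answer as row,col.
lane 0: g=0 (0/4), t=0 (0%4)
i=2: r=0*2+0+8=8, c=g=0

8,0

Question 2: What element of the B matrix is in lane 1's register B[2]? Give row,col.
L=1->gid=1>>2=0, tid=1&3=1
[2]->row 1·2+0+8=10  col gid=0

10,0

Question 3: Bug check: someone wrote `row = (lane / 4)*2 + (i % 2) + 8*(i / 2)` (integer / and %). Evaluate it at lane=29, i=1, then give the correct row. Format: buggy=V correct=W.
buggy=15 correct=3

`(lane / 4)*2 + (i % 2) + 8*(i / 2)`[29,1]->15
lane 29->29/4=7, 29 mod 4=1
i=1  r:2·1+1+0->3  c:7
row: 15 vs 3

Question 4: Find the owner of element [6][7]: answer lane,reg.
c=7→G=7  r=6→rhi=0,T=3,p=0
L=7*4+3=31  i=0*2+0=0

31,0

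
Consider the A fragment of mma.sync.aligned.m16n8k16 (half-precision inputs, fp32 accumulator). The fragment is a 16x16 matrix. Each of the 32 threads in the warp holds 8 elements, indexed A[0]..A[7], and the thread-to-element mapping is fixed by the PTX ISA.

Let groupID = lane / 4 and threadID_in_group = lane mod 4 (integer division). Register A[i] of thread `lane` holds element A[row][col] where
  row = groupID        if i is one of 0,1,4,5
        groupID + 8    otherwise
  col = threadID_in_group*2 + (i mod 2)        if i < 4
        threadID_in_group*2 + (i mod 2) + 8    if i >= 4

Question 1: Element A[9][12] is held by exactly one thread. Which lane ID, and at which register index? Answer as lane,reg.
6,6

r: 9->gid=1,r8=1  c: 12->c8=1,tid=2,i&1=0
L=1*4+2=6  i=1*4+1*2+0=6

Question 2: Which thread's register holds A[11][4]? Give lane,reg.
r=11⇒gr=3,Rb=1  c=4⇒Cb=0,th=2,odd=0
L=3*4+2=14  i=0*4+1*2+0=2

14,2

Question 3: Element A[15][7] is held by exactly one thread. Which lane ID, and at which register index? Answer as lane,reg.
31,3

r:15=>grp=7,rB=1  c:7=>cB=0,tig=3,lo=1
L=7*4+3=31  i=0*4+1*2+1=3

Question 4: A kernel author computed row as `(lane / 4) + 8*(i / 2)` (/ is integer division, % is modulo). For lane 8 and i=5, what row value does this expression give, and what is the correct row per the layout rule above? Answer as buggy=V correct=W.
buggy=18 correct=2

`(lane / 4) + 8*(i / 2)`[8,5]→18
lane 8: G=2 (8/4), T=0 (8%4)
i=5: r=2+0=2, c=0*2+1+8=9
row: 18 vs 2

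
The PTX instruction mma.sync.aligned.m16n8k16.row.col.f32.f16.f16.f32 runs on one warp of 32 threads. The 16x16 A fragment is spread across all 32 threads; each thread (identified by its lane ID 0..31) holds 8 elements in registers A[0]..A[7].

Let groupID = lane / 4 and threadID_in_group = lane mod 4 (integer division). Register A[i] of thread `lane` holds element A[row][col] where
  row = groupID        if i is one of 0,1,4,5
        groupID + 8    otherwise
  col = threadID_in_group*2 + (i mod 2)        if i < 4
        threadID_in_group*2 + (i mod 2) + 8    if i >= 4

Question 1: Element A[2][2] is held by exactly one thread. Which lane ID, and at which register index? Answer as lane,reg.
9,0

r=2⇒gr=2,Rb=0  c=2⇒Cb=0,th=1,odd=0
L=2*4+1=9  i=0*4+0*2+0=0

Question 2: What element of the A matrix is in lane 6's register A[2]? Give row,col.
lane 6=>6/4=1, 6 mod 4=2
i=2  r:1+8=>9  c:2·2+0+0=>4

9,4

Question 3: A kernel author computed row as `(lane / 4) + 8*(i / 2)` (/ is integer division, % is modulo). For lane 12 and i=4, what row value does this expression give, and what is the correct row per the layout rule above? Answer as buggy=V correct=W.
buggy=19 correct=3

`(lane / 4) + 8*(i / 2)`[12,4]→19
lane 12→12/4=3, 12 mod 4=0
i=4  r:3+0→3  c:2·0+0+8→8
row: 19 vs 3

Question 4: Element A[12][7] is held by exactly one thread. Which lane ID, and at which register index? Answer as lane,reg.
19,3

r=12⇒gr=4,Rb=1  c=7⇒Cb=0,th=3,odd=1
L=4*4+3=19  i=0*4+1*2+1=3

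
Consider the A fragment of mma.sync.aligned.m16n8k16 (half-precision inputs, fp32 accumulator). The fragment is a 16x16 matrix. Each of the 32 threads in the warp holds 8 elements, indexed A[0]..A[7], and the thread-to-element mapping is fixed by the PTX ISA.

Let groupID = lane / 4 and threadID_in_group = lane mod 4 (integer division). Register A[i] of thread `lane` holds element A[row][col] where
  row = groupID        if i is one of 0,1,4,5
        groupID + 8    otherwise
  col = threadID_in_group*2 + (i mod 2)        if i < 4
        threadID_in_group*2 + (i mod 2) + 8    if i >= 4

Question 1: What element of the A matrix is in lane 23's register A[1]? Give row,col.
5,7

lane 23->23/4=5, 23 mod 4=3
i=1  r:5+0->5  c:2·3+1+0->7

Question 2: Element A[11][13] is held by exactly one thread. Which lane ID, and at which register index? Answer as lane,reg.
14,7

r=11⇒gr=3,Rb=1  c=13⇒Cb=1,th=2,odd=1
L=3*4+2=14  i=1*4+1*2+1=7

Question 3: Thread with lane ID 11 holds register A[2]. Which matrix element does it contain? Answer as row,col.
L=11→G=11>>2=2, T=11&3=3
[2]→row 2+8=10  col 3·2+0+0=6

10,6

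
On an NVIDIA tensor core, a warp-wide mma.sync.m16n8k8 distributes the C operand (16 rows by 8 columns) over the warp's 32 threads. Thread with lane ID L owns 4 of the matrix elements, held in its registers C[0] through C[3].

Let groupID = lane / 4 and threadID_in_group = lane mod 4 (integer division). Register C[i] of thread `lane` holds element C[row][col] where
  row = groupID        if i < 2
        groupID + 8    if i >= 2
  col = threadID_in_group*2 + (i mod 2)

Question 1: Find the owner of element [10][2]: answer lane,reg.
9,2

r=10->g=2,rb=1  c=2->t=1,b0=0
L=2*4+1=9  i=1*2+0=2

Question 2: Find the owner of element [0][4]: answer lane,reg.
2,0

r=0⇒gr=0,Rb=0  c=4⇒th=2,odd=0
L=0*4+2=2  i=0*2+0=0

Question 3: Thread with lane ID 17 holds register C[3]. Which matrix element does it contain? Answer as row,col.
L=17→G=17>>2=4, T=17&3=1
[3]→row 4+8=12  col 1·2+1=3

12,3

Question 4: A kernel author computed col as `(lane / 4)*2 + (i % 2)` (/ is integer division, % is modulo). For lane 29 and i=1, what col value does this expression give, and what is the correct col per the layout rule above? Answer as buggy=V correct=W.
buggy=15 correct=3

`(lane / 4)*2 + (i % 2)`[29,1]→15
lane 29: G=7 (29/4), T=1 (29%4)
i=1: r=7+0=7, c=1*2+1=3
col: 15 vs 3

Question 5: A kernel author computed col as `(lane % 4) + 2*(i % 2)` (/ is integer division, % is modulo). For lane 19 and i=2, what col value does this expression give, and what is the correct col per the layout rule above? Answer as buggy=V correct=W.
`(lane % 4) + 2*(i % 2)`[19,2]->3
lane 19: g=4 (19/4), t=3 (19%4)
i=2: r=4+8=12, c=3*2+0=6
col: 3 vs 6

buggy=3 correct=6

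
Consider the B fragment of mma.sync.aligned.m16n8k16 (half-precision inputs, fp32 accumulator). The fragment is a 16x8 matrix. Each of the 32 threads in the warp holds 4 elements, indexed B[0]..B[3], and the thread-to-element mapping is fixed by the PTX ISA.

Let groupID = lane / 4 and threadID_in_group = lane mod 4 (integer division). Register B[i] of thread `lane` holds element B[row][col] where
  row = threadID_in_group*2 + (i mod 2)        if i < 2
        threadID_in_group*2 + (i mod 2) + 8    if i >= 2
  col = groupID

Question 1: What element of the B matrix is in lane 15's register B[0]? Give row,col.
6,3

lane 15: gr=3 (15/4), th=3 (15%4)
i=0: r=3*2+0+0=6, c=gr=3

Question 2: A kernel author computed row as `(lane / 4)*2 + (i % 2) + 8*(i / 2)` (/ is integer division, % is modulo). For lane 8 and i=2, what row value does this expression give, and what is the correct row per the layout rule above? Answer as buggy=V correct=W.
`(lane / 4)*2 + (i % 2) + 8*(i / 2)`[8,2]⇒12
L=8⇒gr=8>>2=2, th=8&3=0
[2]⇒row 0·2+0+8=8  col gr=2
row: 12 vs 8

buggy=12 correct=8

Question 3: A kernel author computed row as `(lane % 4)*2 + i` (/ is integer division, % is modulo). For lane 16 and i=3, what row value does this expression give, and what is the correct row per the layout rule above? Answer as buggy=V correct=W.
buggy=3 correct=9

`(lane % 4)*2 + i`[16,3]->3
lane 16->16/4=4, 16 mod 4=0
i=3  r:2·0+1+8->9  c:4
row: 3 vs 9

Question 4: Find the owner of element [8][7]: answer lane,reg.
28,2

c:7=>grp=7  r:8=>rB=1,tig=0,lo=0
L=7*4+0=28  i=1*2+0=2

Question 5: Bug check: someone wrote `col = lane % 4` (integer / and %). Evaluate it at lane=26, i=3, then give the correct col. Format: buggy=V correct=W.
`lane % 4`[26,3]→2
lane 26: G=6 (26/4), T=2 (26%4)
i=3: r=2*2+1+8=13, c=G=6
col: 2 vs 6

buggy=2 correct=6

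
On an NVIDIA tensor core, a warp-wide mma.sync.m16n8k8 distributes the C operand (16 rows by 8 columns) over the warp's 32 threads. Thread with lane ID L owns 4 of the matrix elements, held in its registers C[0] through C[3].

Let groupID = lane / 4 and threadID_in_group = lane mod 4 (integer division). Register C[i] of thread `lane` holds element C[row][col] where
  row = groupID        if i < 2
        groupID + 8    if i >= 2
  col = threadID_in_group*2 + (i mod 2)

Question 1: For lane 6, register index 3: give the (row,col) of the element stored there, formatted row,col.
9,5

L=6->gid=6>>2=1, tid=6&3=2
[3]->row 1+8=9  col 2·2+1=5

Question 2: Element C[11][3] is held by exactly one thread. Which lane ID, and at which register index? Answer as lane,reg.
r=11→G=3,rhi=1  c=3→T=1,p=1
L=3*4+1=13  i=1*2+1=3

13,3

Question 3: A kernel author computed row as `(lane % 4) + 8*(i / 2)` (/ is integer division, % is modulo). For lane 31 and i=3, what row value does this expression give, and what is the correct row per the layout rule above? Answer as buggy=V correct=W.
buggy=11 correct=15

`(lane % 4) + 8*(i / 2)`[31,3]→11
lane 31: G=7 (31/4), T=3 (31%4)
i=3: r=7+8=15, c=3*2+1=7
row: 11 vs 15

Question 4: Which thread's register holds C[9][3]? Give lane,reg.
5,3

r=9→G=1,rhi=1  c=3→T=1,p=1
L=1*4+1=5  i=1*2+1=3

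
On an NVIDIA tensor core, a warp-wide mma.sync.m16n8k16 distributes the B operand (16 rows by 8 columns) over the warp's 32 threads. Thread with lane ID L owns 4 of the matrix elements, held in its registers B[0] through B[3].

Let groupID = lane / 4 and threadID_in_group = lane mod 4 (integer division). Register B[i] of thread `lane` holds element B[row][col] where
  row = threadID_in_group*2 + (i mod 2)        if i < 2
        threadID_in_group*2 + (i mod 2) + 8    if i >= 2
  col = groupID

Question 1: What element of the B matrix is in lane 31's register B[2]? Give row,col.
lane 31: G=7 (31/4), T=3 (31%4)
i=2: r=3*2+0+8=14, c=G=7

14,7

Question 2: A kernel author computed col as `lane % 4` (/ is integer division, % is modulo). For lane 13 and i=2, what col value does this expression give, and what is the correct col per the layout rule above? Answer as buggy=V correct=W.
buggy=1 correct=3

`lane % 4`[13,2]→1
13: G=3,T=1
[2] (1*2+0+8,3) = (10,3)
col: 1 vs 3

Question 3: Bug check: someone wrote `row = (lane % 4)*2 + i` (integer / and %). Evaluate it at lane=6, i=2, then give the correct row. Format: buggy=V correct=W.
`(lane % 4)*2 + i`[6,2]⇒6
lane 6: gr=1 (6/4), th=2 (6%4)
i=2: r=2*2+0+8=12, c=gr=1
row: 6 vs 12

buggy=6 correct=12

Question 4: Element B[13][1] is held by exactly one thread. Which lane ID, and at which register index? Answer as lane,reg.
6,3

c:1=>grp=1  r:13=>rB=1,tig=2,lo=1
L=1*4+2=6  i=1*2+1=3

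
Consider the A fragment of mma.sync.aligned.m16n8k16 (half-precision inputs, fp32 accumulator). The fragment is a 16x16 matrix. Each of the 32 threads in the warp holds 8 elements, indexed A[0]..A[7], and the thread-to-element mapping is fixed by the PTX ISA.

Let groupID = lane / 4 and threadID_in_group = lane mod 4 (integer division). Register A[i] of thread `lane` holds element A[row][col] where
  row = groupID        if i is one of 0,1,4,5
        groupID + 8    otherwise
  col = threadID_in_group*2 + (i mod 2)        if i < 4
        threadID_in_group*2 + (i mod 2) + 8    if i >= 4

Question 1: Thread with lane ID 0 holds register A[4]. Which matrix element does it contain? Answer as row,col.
0,8

L=0->gid=0>>2=0, tid=0&3=0
[4]->row 0+0=0  col 0·2+0+8=8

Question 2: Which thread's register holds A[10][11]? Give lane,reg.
9,7

r=10->g=2,rb=1  c=11->cb=1,t=1,b0=1
L=2*4+1=9  i=1*4+1*2+1=7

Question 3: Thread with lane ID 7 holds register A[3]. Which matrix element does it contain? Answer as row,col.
9,7

lane 7: grp=1 (7/4), tig=3 (7%4)
i=3: r=1+8=9, c=3*2+1+0=7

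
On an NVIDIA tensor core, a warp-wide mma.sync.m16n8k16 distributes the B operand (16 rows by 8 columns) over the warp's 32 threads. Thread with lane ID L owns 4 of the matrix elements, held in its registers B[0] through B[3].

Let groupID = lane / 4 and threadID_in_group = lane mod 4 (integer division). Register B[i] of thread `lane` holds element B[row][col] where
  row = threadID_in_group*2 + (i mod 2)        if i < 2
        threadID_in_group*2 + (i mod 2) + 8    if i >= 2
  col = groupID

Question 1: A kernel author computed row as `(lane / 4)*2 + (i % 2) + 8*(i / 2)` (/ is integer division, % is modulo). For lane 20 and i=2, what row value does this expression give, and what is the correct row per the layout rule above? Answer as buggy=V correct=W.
buggy=18 correct=8

`(lane / 4)*2 + (i % 2) + 8*(i / 2)`[20,2]=>18
lane 20=>20/4=5, 20 mod 4=0
i=2  r:2·0+0+8=>8  c:5
row: 18 vs 8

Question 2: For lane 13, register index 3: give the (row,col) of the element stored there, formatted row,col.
11,3

13: gid=3,tid=1
[3] (1*2+1+8,3) = (11,3)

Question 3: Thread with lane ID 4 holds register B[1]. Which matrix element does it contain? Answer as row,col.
L=4->g=4>>2=1, t=4&3=0
[1]->row 0·2+1+0=1  col g=1

1,1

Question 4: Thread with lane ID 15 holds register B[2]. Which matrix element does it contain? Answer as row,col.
L=15→G=15>>2=3, T=15&3=3
[2]→row 3·2+0+8=14  col G=3

14,3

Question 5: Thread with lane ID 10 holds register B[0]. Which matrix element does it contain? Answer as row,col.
lane 10=>10/4=2, 10 mod 4=2
i=0  r:2·2+0+0=>4  c:2

4,2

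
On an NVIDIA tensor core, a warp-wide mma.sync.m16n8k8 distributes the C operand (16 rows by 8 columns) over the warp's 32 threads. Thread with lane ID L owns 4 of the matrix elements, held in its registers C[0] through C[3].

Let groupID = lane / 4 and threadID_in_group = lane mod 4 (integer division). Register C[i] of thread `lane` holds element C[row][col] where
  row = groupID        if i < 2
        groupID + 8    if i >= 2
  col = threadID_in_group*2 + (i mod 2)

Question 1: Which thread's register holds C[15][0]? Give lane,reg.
r:15=>grp=7,rB=1  c:0=>tig=0,lo=0
L=7*4+0=28  i=1*2+0=2

28,2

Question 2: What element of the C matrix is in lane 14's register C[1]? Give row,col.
lane 14: gid=3 (14/4), tid=2 (14%4)
i=1: r=3+0=3, c=2*2+1=5

3,5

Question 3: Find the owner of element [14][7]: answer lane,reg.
r=14⇒gr=6,Rb=1  c=7⇒th=3,odd=1
L=6*4+3=27  i=1*2+1=3

27,3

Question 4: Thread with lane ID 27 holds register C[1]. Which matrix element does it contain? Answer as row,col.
6,7

lane 27: gid=6 (27/4), tid=3 (27%4)
i=1: r=6+0=6, c=3*2+1=7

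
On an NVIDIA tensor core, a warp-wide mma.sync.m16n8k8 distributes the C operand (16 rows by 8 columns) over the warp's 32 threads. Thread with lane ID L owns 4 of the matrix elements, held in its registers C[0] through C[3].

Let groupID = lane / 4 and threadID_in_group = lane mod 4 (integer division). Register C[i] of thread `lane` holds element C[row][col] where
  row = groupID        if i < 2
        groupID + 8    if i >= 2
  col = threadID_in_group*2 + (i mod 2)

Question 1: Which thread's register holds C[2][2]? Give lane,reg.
9,0

r=2⇒gr=2,Rb=0  c=2⇒th=1,odd=0
L=2*4+1=9  i=0*2+0=0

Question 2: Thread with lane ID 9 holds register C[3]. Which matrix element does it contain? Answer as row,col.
10,3

lane 9: gr=2 (9/4), th=1 (9%4)
i=3: r=2+8=10, c=1*2+1=3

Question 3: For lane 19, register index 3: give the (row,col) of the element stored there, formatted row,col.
lane 19=>19/4=4, 19 mod 4=3
i=3  r:4+8=>12  c:2·3+1=>7

12,7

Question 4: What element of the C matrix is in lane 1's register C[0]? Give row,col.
L=1→G=1>>2=0, T=1&3=1
[0]→row 0+0=0  col 1·2+0=2

0,2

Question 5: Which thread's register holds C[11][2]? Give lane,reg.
r=11→G=3,rhi=1  c=2→T=1,p=0
L=3*4+1=13  i=1*2+0=2

13,2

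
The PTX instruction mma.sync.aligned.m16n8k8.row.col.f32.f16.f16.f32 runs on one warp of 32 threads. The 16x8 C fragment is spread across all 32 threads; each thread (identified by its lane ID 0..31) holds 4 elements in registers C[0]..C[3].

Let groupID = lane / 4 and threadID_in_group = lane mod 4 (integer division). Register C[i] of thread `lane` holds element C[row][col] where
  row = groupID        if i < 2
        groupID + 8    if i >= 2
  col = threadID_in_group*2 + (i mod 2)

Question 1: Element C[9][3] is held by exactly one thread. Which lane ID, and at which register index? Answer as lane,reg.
5,3

r: 9->gid=1,r8=1  c: 3->tid=1,i&1=1
L=1*4+1=5  i=1*2+1=3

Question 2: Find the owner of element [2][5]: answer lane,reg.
r: 2->gid=2,r8=0  c: 5->tid=2,i&1=1
L=2*4+2=10  i=0*2+1=1

10,1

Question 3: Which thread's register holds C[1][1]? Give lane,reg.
r=1⇒gr=1,Rb=0  c=1⇒th=0,odd=1
L=1*4+0=4  i=0*2+1=1

4,1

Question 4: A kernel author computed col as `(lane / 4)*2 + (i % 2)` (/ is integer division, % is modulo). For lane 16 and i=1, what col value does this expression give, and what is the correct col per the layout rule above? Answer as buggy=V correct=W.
`(lane / 4)*2 + (i % 2)`[16,1]⇒9
lane 16: gr=4 (16/4), th=0 (16%4)
i=1: r=4+0=4, c=0*2+1=1
col: 9 vs 1

buggy=9 correct=1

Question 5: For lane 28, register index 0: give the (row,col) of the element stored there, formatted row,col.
28: grp=7,tig=0
[0] (7+0,0*2+0) = (7,0)

7,0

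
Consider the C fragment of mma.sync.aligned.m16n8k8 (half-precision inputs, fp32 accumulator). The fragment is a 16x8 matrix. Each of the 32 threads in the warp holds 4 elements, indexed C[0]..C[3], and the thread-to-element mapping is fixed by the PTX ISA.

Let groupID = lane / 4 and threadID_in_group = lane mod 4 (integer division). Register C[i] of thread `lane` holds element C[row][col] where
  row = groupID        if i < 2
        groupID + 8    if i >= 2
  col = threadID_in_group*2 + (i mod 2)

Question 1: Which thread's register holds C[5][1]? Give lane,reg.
r=5→G=5,rhi=0  c=1→T=0,p=1
L=5*4+0=20  i=0*2+1=1

20,1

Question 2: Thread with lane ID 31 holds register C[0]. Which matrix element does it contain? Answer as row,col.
7,6

lane 31->31/4=7, 31 mod 4=3
i=0  r:7+0->7  c:2·3+0->6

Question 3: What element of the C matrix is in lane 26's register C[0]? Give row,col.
6,4

lane 26→26/4=6, 26 mod 4=2
i=0  r:6+0→6  c:2·2+0→4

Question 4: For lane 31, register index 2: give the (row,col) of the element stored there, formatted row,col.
lane 31=>31/4=7, 31 mod 4=3
i=2  r:7+8=>15  c:2·3+0=>6

15,6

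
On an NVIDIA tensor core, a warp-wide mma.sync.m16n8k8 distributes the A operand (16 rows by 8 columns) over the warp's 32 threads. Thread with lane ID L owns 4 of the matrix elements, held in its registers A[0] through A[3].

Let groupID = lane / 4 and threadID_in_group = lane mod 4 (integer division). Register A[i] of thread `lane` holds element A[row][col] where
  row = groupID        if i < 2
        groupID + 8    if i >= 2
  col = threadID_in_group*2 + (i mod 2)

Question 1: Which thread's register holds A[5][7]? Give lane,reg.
23,1

r:5=>grp=5,rB=0  c:7=>tig=3,lo=1
L=5*4+3=23  i=0*2+1=1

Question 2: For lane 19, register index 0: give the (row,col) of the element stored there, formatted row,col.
4,6

lane 19→19/4=4, 19 mod 4=3
i=0  r:4+0→4  c:2·3+0→6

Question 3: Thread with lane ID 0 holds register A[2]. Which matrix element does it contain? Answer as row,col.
8,0

0: G=0,T=0
[2] (0+8,0*2+0) = (8,0)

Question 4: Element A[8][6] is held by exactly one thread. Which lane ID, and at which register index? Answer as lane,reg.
3,2

r:8=>grp=0,rB=1  c:6=>tig=3,lo=0
L=0*4+3=3  i=1*2+0=2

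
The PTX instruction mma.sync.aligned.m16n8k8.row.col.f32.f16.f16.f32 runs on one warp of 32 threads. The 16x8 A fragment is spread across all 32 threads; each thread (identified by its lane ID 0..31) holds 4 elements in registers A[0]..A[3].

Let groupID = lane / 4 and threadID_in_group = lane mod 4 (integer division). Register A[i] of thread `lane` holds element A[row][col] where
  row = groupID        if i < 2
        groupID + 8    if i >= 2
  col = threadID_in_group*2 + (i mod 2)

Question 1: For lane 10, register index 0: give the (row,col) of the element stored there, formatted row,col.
lane 10: grp=2 (10/4), tig=2 (10%4)
i=0: r=2+0=2, c=2*2+0=4

2,4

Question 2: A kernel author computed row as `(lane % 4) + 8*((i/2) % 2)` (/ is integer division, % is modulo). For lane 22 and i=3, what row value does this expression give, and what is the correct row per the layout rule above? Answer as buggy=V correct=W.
`(lane % 4) + 8*((i/2) % 2)`[22,3]->10
22: gid=5,tid=2
[3] (5+8,2*2+1) = (13,5)
row: 10 vs 13

buggy=10 correct=13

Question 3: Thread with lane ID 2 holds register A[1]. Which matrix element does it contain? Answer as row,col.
0,5

2: gid=0,tid=2
[1] (0+0,2*2+1) = (0,5)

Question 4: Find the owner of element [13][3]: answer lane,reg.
r=13→G=5,rhi=1  c=3→T=1,p=1
L=5*4+1=21  i=1*2+1=3

21,3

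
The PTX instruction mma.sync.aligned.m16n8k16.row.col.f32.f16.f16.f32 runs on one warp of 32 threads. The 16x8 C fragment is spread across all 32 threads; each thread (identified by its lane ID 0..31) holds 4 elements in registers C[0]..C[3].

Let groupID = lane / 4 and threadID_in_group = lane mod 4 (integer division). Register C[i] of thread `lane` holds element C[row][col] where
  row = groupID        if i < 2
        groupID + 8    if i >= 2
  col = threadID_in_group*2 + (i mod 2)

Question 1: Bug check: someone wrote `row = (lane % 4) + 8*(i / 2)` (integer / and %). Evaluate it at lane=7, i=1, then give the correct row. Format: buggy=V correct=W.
buggy=3 correct=1

`(lane % 4) + 8*(i / 2)`[7,1]⇒3
lane 7: gr=1 (7/4), th=3 (7%4)
i=1: r=1+0=1, c=3*2+1=7
row: 3 vs 1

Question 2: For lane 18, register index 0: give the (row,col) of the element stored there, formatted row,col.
4,4

lane 18=>18/4=4, 18 mod 4=2
i=0  r:4+0=>4  c:2·2+0=>4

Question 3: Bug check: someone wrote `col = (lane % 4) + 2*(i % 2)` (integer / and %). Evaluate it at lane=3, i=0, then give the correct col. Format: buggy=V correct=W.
buggy=3 correct=6

`(lane % 4) + 2*(i % 2)`[3,0]->3
L=3->gid=3>>2=0, tid=3&3=3
[0]->row 0+0=0  col 3·2+0=6
col: 3 vs 6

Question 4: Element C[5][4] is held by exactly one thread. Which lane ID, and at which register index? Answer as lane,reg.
r:5=>grp=5,rB=0  c:4=>tig=2,lo=0
L=5*4+2=22  i=0*2+0=0

22,0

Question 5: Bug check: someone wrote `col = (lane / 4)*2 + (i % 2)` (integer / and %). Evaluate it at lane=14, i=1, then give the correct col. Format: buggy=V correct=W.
buggy=7 correct=5

`(lane / 4)*2 + (i % 2)`[14,1]->7
L=14->gid=14>>2=3, tid=14&3=2
[1]->row 3+0=3  col 2·2+1=5
col: 7 vs 5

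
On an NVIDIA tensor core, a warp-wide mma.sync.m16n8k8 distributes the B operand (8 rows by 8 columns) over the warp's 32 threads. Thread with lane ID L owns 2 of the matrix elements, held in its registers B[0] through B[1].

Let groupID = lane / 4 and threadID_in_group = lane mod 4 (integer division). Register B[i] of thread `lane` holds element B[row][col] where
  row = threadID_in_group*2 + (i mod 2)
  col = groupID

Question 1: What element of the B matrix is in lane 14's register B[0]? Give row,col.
4,3

lane 14: grp=3 (14/4), tig=2 (14%4)
i=0: r=2*2+0=4, c=grp=3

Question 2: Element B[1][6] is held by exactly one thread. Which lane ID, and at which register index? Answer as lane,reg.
24,1

c: 6->gid=6  r: 1->tid=0,i&1=1
L=6*4+0=24  i=1=1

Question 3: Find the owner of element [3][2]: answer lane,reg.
c=2⇒gr=2  r=3⇒th=1,odd=1
L=2*4+1=9  i=1=1

9,1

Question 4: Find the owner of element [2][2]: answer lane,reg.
9,0

c=2->g=2  r=2->t=1,b0=0
L=2*4+1=9  i=0=0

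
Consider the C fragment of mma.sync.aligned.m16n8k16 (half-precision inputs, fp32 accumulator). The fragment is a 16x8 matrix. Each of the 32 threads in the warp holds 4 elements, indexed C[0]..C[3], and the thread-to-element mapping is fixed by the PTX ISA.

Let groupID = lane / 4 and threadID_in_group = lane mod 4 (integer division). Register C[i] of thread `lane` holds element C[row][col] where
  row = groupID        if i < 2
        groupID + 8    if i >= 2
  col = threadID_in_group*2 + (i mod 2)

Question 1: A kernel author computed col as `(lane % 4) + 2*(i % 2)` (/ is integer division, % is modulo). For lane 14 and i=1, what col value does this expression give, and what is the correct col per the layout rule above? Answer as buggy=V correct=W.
`(lane % 4) + 2*(i % 2)`[14,1]→4
L=14→G=14>>2=3, T=14&3=2
[1]→row 3+0=3  col 2·2+1=5
col: 4 vs 5

buggy=4 correct=5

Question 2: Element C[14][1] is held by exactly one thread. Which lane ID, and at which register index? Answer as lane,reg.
24,3

r: 14->gid=6,r8=1  c: 1->tid=0,i&1=1
L=6*4+0=24  i=1*2+1=3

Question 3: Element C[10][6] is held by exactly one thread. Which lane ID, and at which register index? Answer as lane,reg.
11,2

r=10⇒gr=2,Rb=1  c=6⇒th=3,odd=0
L=2*4+3=11  i=1*2+0=2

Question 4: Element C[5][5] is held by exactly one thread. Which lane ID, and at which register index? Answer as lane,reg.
22,1

r=5->g=5,rb=0  c=5->t=2,b0=1
L=5*4+2=22  i=0*2+1=1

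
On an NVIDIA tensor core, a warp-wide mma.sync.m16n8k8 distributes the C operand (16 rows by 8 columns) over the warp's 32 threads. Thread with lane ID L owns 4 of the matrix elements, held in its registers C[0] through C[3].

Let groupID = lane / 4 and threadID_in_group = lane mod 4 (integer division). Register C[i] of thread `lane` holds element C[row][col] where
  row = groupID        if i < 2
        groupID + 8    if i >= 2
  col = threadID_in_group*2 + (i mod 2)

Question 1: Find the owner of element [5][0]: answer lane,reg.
20,0

r=5→G=5,rhi=0  c=0→T=0,p=0
L=5*4+0=20  i=0*2+0=0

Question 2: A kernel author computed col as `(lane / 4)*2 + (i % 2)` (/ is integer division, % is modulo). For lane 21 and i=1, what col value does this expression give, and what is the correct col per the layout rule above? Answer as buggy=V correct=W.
buggy=11 correct=3

`(lane / 4)*2 + (i % 2)`[21,1]=>11
lane 21=>21/4=5, 21 mod 4=1
i=1  r:5+0=>5  c:2·1+1=>3
col: 11 vs 3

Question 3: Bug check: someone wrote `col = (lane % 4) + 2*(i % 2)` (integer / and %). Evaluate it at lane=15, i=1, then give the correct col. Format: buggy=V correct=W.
`(lane % 4) + 2*(i % 2)`[15,1]=>5
15: grp=3,tig=3
[1] (3+0,3*2+1) = (3,7)
col: 5 vs 7

buggy=5 correct=7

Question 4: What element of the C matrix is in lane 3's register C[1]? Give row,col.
0,7

lane 3: grp=0 (3/4), tig=3 (3%4)
i=1: r=0+0=0, c=3*2+1=7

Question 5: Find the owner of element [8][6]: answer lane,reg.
3,2

r=8⇒gr=0,Rb=1  c=6⇒th=3,odd=0
L=0*4+3=3  i=1*2+0=2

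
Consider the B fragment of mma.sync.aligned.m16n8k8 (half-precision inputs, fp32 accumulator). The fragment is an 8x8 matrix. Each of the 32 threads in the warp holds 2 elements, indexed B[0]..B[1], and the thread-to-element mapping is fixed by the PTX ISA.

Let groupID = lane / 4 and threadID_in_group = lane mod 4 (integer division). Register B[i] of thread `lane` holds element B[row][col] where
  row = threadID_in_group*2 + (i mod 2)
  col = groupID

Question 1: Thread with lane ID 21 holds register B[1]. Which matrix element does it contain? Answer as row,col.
21: gid=5,tid=1
[1] (1*2+1,5) = (3,5)

3,5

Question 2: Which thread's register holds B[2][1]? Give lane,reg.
5,0

c: 1->gid=1  r: 2->tid=1,i&1=0
L=1*4+1=5  i=0=0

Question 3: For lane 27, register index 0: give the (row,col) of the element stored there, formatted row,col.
6,6

lane 27->27/4=6, 27 mod 4=3
i=0  r:2·3+0->6  c:6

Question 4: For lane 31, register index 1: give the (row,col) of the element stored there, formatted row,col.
7,7

lane 31: g=7 (31/4), t=3 (31%4)
i=1: r=3*2+1=7, c=g=7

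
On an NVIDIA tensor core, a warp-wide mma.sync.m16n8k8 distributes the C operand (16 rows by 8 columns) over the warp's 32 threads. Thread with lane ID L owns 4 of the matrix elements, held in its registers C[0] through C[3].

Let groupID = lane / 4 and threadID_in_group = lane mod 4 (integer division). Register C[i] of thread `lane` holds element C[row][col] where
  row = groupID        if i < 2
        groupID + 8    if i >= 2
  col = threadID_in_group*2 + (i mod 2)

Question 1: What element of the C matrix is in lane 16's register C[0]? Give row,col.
4,0

lane 16⇒16/4=4, 16 mod 4=0
i=0  r:4+0⇒4  c:2·0+0⇒0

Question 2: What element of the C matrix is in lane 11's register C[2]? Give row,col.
lane 11: gr=2 (11/4), th=3 (11%4)
i=2: r=2+8=10, c=3*2+0=6

10,6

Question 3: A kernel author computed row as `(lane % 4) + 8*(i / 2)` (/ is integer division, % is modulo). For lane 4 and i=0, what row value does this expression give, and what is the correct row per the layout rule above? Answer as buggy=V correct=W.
buggy=0 correct=1

`(lane % 4) + 8*(i / 2)`[4,0]⇒0
lane 4⇒4/4=1, 4 mod 4=0
i=0  r:1+0⇒1  c:2·0+0⇒0
row: 0 vs 1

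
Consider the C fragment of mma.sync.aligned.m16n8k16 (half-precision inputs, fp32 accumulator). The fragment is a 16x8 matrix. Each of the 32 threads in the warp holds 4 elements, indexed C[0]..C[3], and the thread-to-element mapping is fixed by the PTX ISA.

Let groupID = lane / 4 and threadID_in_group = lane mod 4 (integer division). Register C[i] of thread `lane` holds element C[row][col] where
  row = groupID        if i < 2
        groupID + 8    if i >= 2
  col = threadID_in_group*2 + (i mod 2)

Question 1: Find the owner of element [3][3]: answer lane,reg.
r=3→G=3,rhi=0  c=3→T=1,p=1
L=3*4+1=13  i=0*2+1=1

13,1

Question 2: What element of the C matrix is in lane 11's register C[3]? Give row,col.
10,7

L=11⇒gr=11>>2=2, th=11&3=3
[3]⇒row 2+8=10  col 3·2+1=7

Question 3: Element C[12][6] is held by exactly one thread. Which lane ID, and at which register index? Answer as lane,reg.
r=12→G=4,rhi=1  c=6→T=3,p=0
L=4*4+3=19  i=1*2+0=2

19,2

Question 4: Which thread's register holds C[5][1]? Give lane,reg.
20,1

r=5→G=5,rhi=0  c=1→T=0,p=1
L=5*4+0=20  i=0*2+1=1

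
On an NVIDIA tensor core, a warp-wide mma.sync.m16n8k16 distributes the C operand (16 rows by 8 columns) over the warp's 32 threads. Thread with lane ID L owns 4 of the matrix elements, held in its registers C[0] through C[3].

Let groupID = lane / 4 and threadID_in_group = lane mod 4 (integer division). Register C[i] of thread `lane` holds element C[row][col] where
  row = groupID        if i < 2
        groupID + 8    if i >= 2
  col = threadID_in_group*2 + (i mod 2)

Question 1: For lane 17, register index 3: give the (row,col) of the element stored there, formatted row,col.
17: gid=4,tid=1
[3] (4+8,1*2+1) = (12,3)

12,3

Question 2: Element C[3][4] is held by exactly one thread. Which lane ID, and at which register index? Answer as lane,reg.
14,0

r:3=>grp=3,rB=0  c:4=>tig=2,lo=0
L=3*4+2=14  i=0*2+0=0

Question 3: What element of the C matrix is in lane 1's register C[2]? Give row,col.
8,2

lane 1->1/4=0, 1 mod 4=1
i=2  r:0+8->8  c:2·1+0->2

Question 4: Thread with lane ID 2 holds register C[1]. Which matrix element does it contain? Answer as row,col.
L=2→G=2>>2=0, T=2&3=2
[1]→row 0+0=0  col 2·2+1=5

0,5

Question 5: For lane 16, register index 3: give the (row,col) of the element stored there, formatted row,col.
16: G=4,T=0
[3] (4+8,0*2+1) = (12,1)

12,1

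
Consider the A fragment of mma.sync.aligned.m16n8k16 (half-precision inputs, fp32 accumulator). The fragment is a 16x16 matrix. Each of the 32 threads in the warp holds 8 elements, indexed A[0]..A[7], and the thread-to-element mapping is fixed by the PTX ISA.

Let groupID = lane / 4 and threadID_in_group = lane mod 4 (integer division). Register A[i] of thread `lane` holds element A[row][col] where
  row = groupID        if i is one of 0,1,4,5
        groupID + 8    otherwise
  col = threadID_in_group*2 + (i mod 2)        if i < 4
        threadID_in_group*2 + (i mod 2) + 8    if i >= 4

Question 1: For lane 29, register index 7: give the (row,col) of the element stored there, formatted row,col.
29: grp=7,tig=1
[7] (7+8,1*2+1+8) = (15,11)

15,11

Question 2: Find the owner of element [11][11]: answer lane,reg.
13,7

r=11->g=3,rb=1  c=11->cb=1,t=1,b0=1
L=3*4+1=13  i=1*4+1*2+1=7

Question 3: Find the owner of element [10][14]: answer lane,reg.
11,6

r=10→G=2,rhi=1  c=14→chi=1,T=3,p=0
L=2*4+3=11  i=1*4+1*2+0=6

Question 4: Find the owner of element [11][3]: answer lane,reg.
r: 11->gid=3,r8=1  c: 3->c8=0,tid=1,i&1=1
L=3*4+1=13  i=0*4+1*2+1=3

13,3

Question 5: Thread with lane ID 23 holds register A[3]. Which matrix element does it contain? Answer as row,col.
23: gid=5,tid=3
[3] (5+8,3*2+1+0) = (13,7)

13,7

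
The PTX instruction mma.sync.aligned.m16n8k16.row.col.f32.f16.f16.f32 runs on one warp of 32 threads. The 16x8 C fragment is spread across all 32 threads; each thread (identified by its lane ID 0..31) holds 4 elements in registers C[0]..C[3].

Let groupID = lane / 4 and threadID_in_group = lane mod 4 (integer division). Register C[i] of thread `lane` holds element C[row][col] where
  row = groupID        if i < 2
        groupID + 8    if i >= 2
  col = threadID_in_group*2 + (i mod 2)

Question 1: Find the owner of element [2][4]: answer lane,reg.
10,0

r=2->g=2,rb=0  c=4->t=2,b0=0
L=2*4+2=10  i=0*2+0=0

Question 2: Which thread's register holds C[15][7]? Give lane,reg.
r: 15->gid=7,r8=1  c: 7->tid=3,i&1=1
L=7*4+3=31  i=1*2+1=3

31,3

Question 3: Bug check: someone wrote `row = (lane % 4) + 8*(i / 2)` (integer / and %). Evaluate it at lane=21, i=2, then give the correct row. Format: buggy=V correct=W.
buggy=9 correct=13

`(lane % 4) + 8*(i / 2)`[21,2]→9
lane 21→21/4=5, 21 mod 4=1
i=2  r:5+8→13  c:2·1+0→2
row: 9 vs 13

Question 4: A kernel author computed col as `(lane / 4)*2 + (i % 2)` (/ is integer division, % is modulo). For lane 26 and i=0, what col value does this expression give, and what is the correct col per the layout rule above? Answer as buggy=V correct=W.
buggy=12 correct=4

`(lane / 4)*2 + (i % 2)`[26,0]=>12
lane 26: grp=6 (26/4), tig=2 (26%4)
i=0: r=6+0=6, c=2*2+0=4
col: 12 vs 4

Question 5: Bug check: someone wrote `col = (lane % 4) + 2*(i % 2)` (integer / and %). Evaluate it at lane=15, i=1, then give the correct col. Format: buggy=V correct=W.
buggy=5 correct=7

`(lane % 4) + 2*(i % 2)`[15,1]->5
lane 15->15/4=3, 15 mod 4=3
i=1  r:3+0->3  c:2·3+1->7
col: 5 vs 7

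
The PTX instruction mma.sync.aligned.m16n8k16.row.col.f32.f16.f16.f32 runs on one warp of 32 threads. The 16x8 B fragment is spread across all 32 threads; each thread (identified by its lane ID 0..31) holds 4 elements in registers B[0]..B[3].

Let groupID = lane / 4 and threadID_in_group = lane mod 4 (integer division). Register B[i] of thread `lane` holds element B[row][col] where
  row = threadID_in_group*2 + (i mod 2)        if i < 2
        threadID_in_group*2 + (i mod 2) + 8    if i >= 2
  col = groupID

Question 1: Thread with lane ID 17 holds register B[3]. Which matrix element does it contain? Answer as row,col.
17: g=4,t=1
[3] (1*2+1+8,4) = (11,4)

11,4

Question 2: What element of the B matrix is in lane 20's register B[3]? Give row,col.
9,5

lane 20→20/4=5, 20 mod 4=0
i=3  r:2·0+1+8→9  c:5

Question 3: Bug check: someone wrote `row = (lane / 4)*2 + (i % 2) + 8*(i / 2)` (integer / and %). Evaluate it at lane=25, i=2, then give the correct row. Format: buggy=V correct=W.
buggy=20 correct=10

`(lane / 4)*2 + (i % 2) + 8*(i / 2)`[25,2]⇒20
L=25⇒gr=25>>2=6, th=25&3=1
[2]⇒row 1·2+0+8=10  col gr=6
row: 20 vs 10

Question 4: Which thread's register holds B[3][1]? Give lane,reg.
c=1→G=1  r=3→rhi=0,T=1,p=1
L=1*4+1=5  i=0*2+1=1

5,1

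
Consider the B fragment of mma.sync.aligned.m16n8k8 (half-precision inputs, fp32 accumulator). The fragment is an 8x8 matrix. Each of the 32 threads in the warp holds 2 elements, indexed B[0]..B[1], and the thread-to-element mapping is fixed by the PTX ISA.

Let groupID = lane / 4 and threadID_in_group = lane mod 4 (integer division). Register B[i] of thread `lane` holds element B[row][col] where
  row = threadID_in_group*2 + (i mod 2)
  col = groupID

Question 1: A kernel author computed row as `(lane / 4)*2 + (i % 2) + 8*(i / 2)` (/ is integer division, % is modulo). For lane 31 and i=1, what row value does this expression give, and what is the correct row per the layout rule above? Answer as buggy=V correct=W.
buggy=15 correct=7

`(lane / 4)*2 + (i % 2) + 8*(i / 2)`[31,1]->15
lane 31: gid=7 (31/4), tid=3 (31%4)
i=1: r=3*2+1=7, c=gid=7
row: 15 vs 7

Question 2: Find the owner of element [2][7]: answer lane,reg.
c:7=>grp=7  r:2=>tig=1,lo=0
L=7*4+1=29  i=0=0

29,0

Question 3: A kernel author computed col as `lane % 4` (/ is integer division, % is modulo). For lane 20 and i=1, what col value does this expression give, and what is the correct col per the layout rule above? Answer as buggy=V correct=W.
buggy=0 correct=5

`lane % 4`[20,1]→0
lane 20: G=5 (20/4), T=0 (20%4)
i=1: r=0*2+1=1, c=G=5
col: 0 vs 5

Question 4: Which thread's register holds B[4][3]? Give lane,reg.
c=3->g=3  r=4->t=2,b0=0
L=3*4+2=14  i=0=0

14,0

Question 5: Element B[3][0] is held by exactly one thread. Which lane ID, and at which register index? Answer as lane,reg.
c: 0->gid=0  r: 3->tid=1,i&1=1
L=0*4+1=1  i=1=1

1,1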